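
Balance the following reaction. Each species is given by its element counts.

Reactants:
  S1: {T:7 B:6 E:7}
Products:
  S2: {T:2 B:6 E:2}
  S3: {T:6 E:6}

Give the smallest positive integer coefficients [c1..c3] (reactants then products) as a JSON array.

T: 6·7 = 42 | 6·2+5·6 = 42
B: 6·6 = 36 | 6·6+5·0 = 36
E: 6·7 = 42 | 6·2+5·6 = 42
gcd(6,6,5) = 1

Coefficients: [6, 6, 5]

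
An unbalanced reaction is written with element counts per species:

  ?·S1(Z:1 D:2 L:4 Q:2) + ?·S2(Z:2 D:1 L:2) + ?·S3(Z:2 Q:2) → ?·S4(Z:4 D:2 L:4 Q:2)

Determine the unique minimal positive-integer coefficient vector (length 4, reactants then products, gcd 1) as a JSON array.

Z: 2·1+6·2+3·2 = 20 | 5·4 = 20
D: 2·2+6·1+3·0 = 10 | 5·2 = 10
L: 2·4+6·2+3·0 = 20 | 5·4 = 20
Q: 2·2+6·0+3·2 = 10 | 5·2 = 10
gcd(2,6,3,5) = 1

Coefficients: [2, 6, 3, 5]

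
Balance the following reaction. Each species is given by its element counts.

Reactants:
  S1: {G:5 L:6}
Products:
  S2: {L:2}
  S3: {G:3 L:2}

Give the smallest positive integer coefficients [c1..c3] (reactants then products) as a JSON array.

G: 3·5 = 15 | 4·0+5·3 = 15
L: 3·6 = 18 | 4·2+5·2 = 18
gcd(3,4,5) = 1

Coefficients: [3, 4, 5]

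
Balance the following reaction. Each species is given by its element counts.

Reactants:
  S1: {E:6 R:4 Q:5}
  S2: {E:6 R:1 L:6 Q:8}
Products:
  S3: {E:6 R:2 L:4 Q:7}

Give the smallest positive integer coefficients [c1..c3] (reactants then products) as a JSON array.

Coefficients: [1, 2, 3]

E: 1·6+2·6 = 18 | 3·6 = 18
R: 1·4+2·1 = 6 | 3·2 = 6
L: 1·0+2·6 = 12 | 3·4 = 12
Q: 1·5+2·8 = 21 | 3·7 = 21
gcd(1,2,3) = 1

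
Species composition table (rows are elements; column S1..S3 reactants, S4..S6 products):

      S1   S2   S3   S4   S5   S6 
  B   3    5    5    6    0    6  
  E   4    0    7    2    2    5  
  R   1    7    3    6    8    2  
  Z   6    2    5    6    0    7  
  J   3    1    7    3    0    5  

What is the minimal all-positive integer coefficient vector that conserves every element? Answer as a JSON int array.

Coefficients: [3, 2, 1, 1, 1, 3]

B: 3·3+2·5+1·5 = 24 | 1·6+1·0+3·6 = 24
E: 3·4+2·0+1·7 = 19 | 1·2+1·2+3·5 = 19
R: 3·1+2·7+1·3 = 20 | 1·6+1·8+3·2 = 20
Z: 3·6+2·2+1·5 = 27 | 1·6+1·0+3·7 = 27
J: 3·3+2·1+1·7 = 18 | 1·3+1·0+3·5 = 18
gcd(3,2,1,1,1,3) = 1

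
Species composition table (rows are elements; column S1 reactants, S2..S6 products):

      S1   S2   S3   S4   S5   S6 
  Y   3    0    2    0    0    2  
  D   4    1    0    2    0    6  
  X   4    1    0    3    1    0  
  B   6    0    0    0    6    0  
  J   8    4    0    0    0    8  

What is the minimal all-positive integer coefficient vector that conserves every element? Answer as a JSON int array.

Y: 4·3 = 12 | 6·0+5·2+2·0+4·0+1·2 = 12
D: 4·4 = 16 | 6·1+5·0+2·2+4·0+1·6 = 16
X: 4·4 = 16 | 6·1+5·0+2·3+4·1+1·0 = 16
B: 4·6 = 24 | 6·0+5·0+2·0+4·6+1·0 = 24
J: 4·8 = 32 | 6·4+5·0+2·0+4·0+1·8 = 32
gcd(4,6,5,2,4,1) = 1

Coefficients: [4, 6, 5, 2, 4, 1]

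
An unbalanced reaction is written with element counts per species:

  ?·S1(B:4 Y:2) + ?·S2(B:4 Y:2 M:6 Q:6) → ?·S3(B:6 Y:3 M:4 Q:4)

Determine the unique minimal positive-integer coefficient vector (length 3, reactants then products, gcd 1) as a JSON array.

Coefficients: [5, 4, 6]

B: 5·4+4·4 = 36 | 6·6 = 36
Y: 5·2+4·2 = 18 | 6·3 = 18
M: 5·0+4·6 = 24 | 6·4 = 24
Q: 5·0+4·6 = 24 | 6·4 = 24
gcd(5,4,6) = 1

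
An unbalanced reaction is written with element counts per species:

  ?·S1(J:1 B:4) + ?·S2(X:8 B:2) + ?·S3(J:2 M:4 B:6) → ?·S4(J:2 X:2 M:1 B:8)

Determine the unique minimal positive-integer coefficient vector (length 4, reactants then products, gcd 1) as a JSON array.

J: 6·1+1·0+1·2 = 8 | 4·2 = 8
X: 6·0+1·8+1·0 = 8 | 4·2 = 8
M: 6·0+1·0+1·4 = 4 | 4·1 = 4
B: 6·4+1·2+1·6 = 32 | 4·8 = 32
gcd(6,1,1,4) = 1

Coefficients: [6, 1, 1, 4]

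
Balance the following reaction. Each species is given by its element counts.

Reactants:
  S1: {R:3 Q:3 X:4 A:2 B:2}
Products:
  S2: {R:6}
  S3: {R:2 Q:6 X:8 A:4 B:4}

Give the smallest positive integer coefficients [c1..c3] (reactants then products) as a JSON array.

R: 6·3 = 18 | 2·6+3·2 = 18
Q: 6·3 = 18 | 2·0+3·6 = 18
X: 6·4 = 24 | 2·0+3·8 = 24
A: 6·2 = 12 | 2·0+3·4 = 12
B: 6·2 = 12 | 2·0+3·4 = 12
gcd(6,2,3) = 1

Coefficients: [6, 2, 3]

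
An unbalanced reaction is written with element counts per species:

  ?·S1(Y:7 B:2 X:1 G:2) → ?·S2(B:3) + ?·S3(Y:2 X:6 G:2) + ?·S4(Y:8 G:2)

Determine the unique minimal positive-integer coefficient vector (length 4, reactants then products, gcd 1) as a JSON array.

Coefficients: [6, 4, 1, 5]

Y: 6·7 = 42 | 4·0+1·2+5·8 = 42
B: 6·2 = 12 | 4·3+1·0+5·0 = 12
X: 6·1 = 6 | 4·0+1·6+5·0 = 6
G: 6·2 = 12 | 4·0+1·2+5·2 = 12
gcd(6,4,1,5) = 1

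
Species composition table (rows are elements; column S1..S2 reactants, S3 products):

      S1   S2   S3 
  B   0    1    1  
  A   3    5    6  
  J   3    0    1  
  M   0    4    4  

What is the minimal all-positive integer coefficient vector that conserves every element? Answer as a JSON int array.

B: 1·0+3·1 = 3 | 3·1 = 3
A: 1·3+3·5 = 18 | 3·6 = 18
J: 1·3+3·0 = 3 | 3·1 = 3
M: 1·0+3·4 = 12 | 3·4 = 12
gcd(1,3,3) = 1

Coefficients: [1, 3, 3]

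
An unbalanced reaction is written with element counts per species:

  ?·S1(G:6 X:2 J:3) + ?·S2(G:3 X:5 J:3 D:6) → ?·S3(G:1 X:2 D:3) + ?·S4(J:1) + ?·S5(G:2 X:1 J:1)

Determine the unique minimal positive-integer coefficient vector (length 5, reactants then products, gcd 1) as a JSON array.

G: 1·6+2·3 = 12 | 4·1+5·0+4·2 = 12
X: 1·2+2·5 = 12 | 4·2+5·0+4·1 = 12
J: 1·3+2·3 = 9 | 4·0+5·1+4·1 = 9
D: 1·0+2·6 = 12 | 4·3+5·0+4·0 = 12
gcd(1,2,4,5,4) = 1

Coefficients: [1, 2, 4, 5, 4]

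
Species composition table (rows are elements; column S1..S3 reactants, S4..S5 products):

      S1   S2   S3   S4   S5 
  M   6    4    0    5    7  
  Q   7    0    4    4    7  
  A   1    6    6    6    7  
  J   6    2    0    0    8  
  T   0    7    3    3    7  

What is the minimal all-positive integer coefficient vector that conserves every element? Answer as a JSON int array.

M: 5·6+5·4+3·0 = 50 | 3·5+5·7 = 50
Q: 5·7+5·0+3·4 = 47 | 3·4+5·7 = 47
A: 5·1+5·6+3·6 = 53 | 3·6+5·7 = 53
J: 5·6+5·2+3·0 = 40 | 3·0+5·8 = 40
T: 5·0+5·7+3·3 = 44 | 3·3+5·7 = 44
gcd(5,5,3,3,5) = 1

Coefficients: [5, 5, 3, 3, 5]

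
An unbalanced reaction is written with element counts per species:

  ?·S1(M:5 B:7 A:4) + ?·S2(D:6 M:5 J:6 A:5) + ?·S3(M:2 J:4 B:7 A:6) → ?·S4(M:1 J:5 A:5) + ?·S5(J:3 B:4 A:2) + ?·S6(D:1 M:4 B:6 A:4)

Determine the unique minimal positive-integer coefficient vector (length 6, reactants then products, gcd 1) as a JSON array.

D: 2·0+1·6+6·0 = 6 | 3·0+5·0+6·1 = 6
M: 2·5+1·5+6·2 = 27 | 3·1+5·0+6·4 = 27
J: 2·0+1·6+6·4 = 30 | 3·5+5·3+6·0 = 30
B: 2·7+1·0+6·7 = 56 | 3·0+5·4+6·6 = 56
A: 2·4+1·5+6·6 = 49 | 3·5+5·2+6·4 = 49
gcd(2,1,6,3,5,6) = 1

Coefficients: [2, 1, 6, 3, 5, 6]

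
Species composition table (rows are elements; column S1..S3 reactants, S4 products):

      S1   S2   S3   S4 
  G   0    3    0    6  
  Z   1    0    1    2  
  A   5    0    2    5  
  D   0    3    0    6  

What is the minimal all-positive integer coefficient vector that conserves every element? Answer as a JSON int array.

Coefficients: [1, 6, 5, 3]

G: 1·0+6·3+5·0 = 18 | 3·6 = 18
Z: 1·1+6·0+5·1 = 6 | 3·2 = 6
A: 1·5+6·0+5·2 = 15 | 3·5 = 15
D: 1·0+6·3+5·0 = 18 | 3·6 = 18
gcd(1,6,5,3) = 1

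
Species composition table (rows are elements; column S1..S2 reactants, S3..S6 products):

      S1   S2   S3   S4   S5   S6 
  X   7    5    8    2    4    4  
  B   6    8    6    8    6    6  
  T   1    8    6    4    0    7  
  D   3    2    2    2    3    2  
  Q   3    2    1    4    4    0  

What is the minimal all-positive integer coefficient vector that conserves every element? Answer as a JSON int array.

X: 5·7+5·5 = 60 | 5·8+2·2+3·4+1·4 = 60
B: 5·6+5·8 = 70 | 5·6+2·8+3·6+1·6 = 70
T: 5·1+5·8 = 45 | 5·6+2·4+3·0+1·7 = 45
D: 5·3+5·2 = 25 | 5·2+2·2+3·3+1·2 = 25
Q: 5·3+5·2 = 25 | 5·1+2·4+3·4+1·0 = 25
gcd(5,5,5,2,3,1) = 1

Coefficients: [5, 5, 5, 2, 3, 1]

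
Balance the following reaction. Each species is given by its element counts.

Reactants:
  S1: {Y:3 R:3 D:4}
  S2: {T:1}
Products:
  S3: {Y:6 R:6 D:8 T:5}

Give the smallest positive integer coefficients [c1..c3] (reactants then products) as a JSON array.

Coefficients: [2, 5, 1]

Y: 2·3+5·0 = 6 | 1·6 = 6
R: 2·3+5·0 = 6 | 1·6 = 6
D: 2·4+5·0 = 8 | 1·8 = 8
T: 2·0+5·1 = 5 | 1·5 = 5
gcd(2,5,1) = 1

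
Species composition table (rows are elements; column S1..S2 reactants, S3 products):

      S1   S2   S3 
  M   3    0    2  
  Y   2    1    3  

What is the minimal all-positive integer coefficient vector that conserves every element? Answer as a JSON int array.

Coefficients: [2, 5, 3]

M: 2·3+5·0 = 6 | 3·2 = 6
Y: 2·2+5·1 = 9 | 3·3 = 9
gcd(2,5,3) = 1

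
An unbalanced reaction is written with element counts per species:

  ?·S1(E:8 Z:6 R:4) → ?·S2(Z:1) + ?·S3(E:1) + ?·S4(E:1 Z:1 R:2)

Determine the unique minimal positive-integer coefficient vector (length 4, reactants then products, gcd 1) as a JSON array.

E: 1·8 = 8 | 4·0+6·1+2·1 = 8
Z: 1·6 = 6 | 4·1+6·0+2·1 = 6
R: 1·4 = 4 | 4·0+6·0+2·2 = 4
gcd(1,4,6,2) = 1

Coefficients: [1, 4, 6, 2]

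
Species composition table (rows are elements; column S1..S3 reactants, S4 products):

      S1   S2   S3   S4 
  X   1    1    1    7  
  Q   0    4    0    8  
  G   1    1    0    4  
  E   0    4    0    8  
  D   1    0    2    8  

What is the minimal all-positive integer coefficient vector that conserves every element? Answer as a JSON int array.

X: 2·1+2·1+3·1 = 7 | 1·7 = 7
Q: 2·0+2·4+3·0 = 8 | 1·8 = 8
G: 2·1+2·1+3·0 = 4 | 1·4 = 4
E: 2·0+2·4+3·0 = 8 | 1·8 = 8
D: 2·1+2·0+3·2 = 8 | 1·8 = 8
gcd(2,2,3,1) = 1

Coefficients: [2, 2, 3, 1]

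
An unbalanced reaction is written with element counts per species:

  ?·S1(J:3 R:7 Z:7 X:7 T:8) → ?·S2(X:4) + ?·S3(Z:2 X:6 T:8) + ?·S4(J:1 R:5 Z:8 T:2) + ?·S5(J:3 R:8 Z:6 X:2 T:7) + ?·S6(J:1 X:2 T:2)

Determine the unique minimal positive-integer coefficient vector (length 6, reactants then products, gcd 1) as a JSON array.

Coefficients: [6, 5, 1, 2, 4, 4]

J: 6·3 = 18 | 5·0+1·0+2·1+4·3+4·1 = 18
R: 6·7 = 42 | 5·0+1·0+2·5+4·8+4·0 = 42
Z: 6·7 = 42 | 5·0+1·2+2·8+4·6+4·0 = 42
X: 6·7 = 42 | 5·4+1·6+2·0+4·2+4·2 = 42
T: 6·8 = 48 | 5·0+1·8+2·2+4·7+4·2 = 48
gcd(6,5,1,2,4,4) = 1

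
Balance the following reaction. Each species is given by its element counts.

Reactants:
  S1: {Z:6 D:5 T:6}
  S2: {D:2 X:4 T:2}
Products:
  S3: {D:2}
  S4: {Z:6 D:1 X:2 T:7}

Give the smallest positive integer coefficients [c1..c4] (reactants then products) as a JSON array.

Coefficients: [2, 1, 5, 2]

Z: 2·6+1·0 = 12 | 5·0+2·6 = 12
D: 2·5+1·2 = 12 | 5·2+2·1 = 12
X: 2·0+1·4 = 4 | 5·0+2·2 = 4
T: 2·6+1·2 = 14 | 5·0+2·7 = 14
gcd(2,1,5,2) = 1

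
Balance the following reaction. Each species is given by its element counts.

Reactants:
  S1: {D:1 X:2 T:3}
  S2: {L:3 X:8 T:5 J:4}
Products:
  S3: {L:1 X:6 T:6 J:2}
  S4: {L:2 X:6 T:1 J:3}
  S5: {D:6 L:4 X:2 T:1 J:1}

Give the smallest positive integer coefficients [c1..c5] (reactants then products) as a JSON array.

Coefficients: [6, 4, 6, 1, 1]

D: 6·1+4·0 = 6 | 6·0+1·0+1·6 = 6
L: 6·0+4·3 = 12 | 6·1+1·2+1·4 = 12
X: 6·2+4·8 = 44 | 6·6+1·6+1·2 = 44
T: 6·3+4·5 = 38 | 6·6+1·1+1·1 = 38
J: 6·0+4·4 = 16 | 6·2+1·3+1·1 = 16
gcd(6,4,6,1,1) = 1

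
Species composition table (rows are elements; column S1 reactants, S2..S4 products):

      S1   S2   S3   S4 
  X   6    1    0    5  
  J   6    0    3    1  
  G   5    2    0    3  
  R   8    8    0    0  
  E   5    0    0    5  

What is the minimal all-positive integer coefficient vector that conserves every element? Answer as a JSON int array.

Coefficients: [3, 3, 5, 3]

X: 3·6 = 18 | 3·1+5·0+3·5 = 18
J: 3·6 = 18 | 3·0+5·3+3·1 = 18
G: 3·5 = 15 | 3·2+5·0+3·3 = 15
R: 3·8 = 24 | 3·8+5·0+3·0 = 24
E: 3·5 = 15 | 3·0+5·0+3·5 = 15
gcd(3,3,5,3) = 1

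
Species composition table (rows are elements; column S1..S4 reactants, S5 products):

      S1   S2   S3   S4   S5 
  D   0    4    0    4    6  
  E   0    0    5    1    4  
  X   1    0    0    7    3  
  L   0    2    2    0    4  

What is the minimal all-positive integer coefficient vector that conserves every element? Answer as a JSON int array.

Coefficients: [5, 5, 3, 1, 4]

D: 5·0+5·4+3·0+1·4 = 24 | 4·6 = 24
E: 5·0+5·0+3·5+1·1 = 16 | 4·4 = 16
X: 5·1+5·0+3·0+1·7 = 12 | 4·3 = 12
L: 5·0+5·2+3·2+1·0 = 16 | 4·4 = 16
gcd(5,5,3,1,4) = 1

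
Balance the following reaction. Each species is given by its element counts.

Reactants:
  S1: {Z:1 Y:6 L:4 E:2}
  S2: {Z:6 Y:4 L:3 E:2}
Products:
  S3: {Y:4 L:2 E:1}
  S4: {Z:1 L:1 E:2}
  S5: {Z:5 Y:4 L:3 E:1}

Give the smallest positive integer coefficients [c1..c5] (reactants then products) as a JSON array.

Coefficients: [4, 4, 5, 3, 5]

Z: 4·1+4·6 = 28 | 5·0+3·1+5·5 = 28
Y: 4·6+4·4 = 40 | 5·4+3·0+5·4 = 40
L: 4·4+4·3 = 28 | 5·2+3·1+5·3 = 28
E: 4·2+4·2 = 16 | 5·1+3·2+5·1 = 16
gcd(4,4,5,3,5) = 1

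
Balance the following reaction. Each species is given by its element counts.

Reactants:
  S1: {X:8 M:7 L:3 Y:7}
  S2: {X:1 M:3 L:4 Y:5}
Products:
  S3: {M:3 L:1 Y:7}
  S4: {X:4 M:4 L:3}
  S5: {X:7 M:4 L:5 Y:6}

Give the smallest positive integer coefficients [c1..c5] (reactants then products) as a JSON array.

Coefficients: [4, 5, 5, 4, 3]

X: 4·8+5·1 = 37 | 5·0+4·4+3·7 = 37
M: 4·7+5·3 = 43 | 5·3+4·4+3·4 = 43
L: 4·3+5·4 = 32 | 5·1+4·3+3·5 = 32
Y: 4·7+5·5 = 53 | 5·7+4·0+3·6 = 53
gcd(4,5,5,4,3) = 1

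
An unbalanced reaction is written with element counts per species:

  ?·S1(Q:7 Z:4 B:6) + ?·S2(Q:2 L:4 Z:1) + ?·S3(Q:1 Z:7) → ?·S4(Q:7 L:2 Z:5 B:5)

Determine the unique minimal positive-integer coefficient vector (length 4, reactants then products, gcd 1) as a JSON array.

Q: 5·7+3·2+1·1 = 42 | 6·7 = 42
L: 5·0+3·4+1·0 = 12 | 6·2 = 12
Z: 5·4+3·1+1·7 = 30 | 6·5 = 30
B: 5·6+3·0+1·0 = 30 | 6·5 = 30
gcd(5,3,1,6) = 1

Coefficients: [5, 3, 1, 6]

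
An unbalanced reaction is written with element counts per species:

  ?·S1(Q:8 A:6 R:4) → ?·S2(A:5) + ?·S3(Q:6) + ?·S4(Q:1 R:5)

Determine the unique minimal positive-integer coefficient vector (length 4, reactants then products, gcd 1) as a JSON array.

Q: 5·8 = 40 | 6·0+6·6+4·1 = 40
A: 5·6 = 30 | 6·5+6·0+4·0 = 30
R: 5·4 = 20 | 6·0+6·0+4·5 = 20
gcd(5,6,6,4) = 1

Coefficients: [5, 6, 6, 4]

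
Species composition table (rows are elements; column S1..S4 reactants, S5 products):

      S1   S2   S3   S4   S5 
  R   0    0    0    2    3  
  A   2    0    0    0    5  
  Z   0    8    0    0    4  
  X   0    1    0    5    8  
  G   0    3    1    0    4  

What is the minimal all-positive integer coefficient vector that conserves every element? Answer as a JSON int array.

Coefficients: [5, 1, 5, 3, 2]

R: 5·0+1·0+5·0+3·2 = 6 | 2·3 = 6
A: 5·2+1·0+5·0+3·0 = 10 | 2·5 = 10
Z: 5·0+1·8+5·0+3·0 = 8 | 2·4 = 8
X: 5·0+1·1+5·0+3·5 = 16 | 2·8 = 16
G: 5·0+1·3+5·1+3·0 = 8 | 2·4 = 8
gcd(5,1,5,3,2) = 1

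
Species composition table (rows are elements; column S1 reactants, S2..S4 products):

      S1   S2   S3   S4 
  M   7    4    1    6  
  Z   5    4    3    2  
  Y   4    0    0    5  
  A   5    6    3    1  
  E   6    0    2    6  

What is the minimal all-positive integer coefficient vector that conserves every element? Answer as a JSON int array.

Coefficients: [5, 2, 3, 4]

M: 5·7 = 35 | 2·4+3·1+4·6 = 35
Z: 5·5 = 25 | 2·4+3·3+4·2 = 25
Y: 5·4 = 20 | 2·0+3·0+4·5 = 20
A: 5·5 = 25 | 2·6+3·3+4·1 = 25
E: 5·6 = 30 | 2·0+3·2+4·6 = 30
gcd(5,2,3,4) = 1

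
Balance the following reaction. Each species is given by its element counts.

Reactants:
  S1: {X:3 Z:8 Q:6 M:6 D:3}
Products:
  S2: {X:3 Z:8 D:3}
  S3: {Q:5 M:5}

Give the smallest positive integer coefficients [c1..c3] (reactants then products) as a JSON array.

Coefficients: [5, 5, 6]

X: 5·3 = 15 | 5·3+6·0 = 15
Z: 5·8 = 40 | 5·8+6·0 = 40
Q: 5·6 = 30 | 5·0+6·5 = 30
M: 5·6 = 30 | 5·0+6·5 = 30
D: 5·3 = 15 | 5·3+6·0 = 15
gcd(5,5,6) = 1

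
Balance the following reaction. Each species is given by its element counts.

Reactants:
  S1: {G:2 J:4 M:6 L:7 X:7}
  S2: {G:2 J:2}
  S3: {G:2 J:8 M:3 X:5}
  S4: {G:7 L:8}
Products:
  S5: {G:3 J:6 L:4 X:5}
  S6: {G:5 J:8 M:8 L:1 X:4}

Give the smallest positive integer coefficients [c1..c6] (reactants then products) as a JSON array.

G: 1·2+1·2+6·2+2·7 = 30 | 5·3+3·5 = 30
J: 1·4+1·2+6·8+2·0 = 54 | 5·6+3·8 = 54
M: 1·6+1·0+6·3+2·0 = 24 | 5·0+3·8 = 24
L: 1·7+1·0+6·0+2·8 = 23 | 5·4+3·1 = 23
X: 1·7+1·0+6·5+2·0 = 37 | 5·5+3·4 = 37
gcd(1,1,6,2,5,3) = 1

Coefficients: [1, 1, 6, 2, 5, 3]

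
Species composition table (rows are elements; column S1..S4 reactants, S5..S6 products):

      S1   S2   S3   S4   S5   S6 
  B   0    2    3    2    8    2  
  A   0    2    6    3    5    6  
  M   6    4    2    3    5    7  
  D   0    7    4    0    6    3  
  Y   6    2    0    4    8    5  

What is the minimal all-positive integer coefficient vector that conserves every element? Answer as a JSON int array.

Coefficients: [3, 2, 4, 6, 2, 6]

B: 3·0+2·2+4·3+6·2 = 28 | 2·8+6·2 = 28
A: 3·0+2·2+4·6+6·3 = 46 | 2·5+6·6 = 46
M: 3·6+2·4+4·2+6·3 = 52 | 2·5+6·7 = 52
D: 3·0+2·7+4·4+6·0 = 30 | 2·6+6·3 = 30
Y: 3·6+2·2+4·0+6·4 = 46 | 2·8+6·5 = 46
gcd(3,2,4,6,2,6) = 1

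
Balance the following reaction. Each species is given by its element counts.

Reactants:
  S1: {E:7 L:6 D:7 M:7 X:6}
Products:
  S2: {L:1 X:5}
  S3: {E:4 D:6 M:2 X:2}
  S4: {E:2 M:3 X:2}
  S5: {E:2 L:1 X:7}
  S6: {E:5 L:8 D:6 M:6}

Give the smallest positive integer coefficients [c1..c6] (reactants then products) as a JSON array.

E: 6·7 = 42 | 3·0+3·4+4·2+1·2+4·5 = 42
L: 6·6 = 36 | 3·1+3·0+4·0+1·1+4·8 = 36
D: 6·7 = 42 | 3·0+3·6+4·0+1·0+4·6 = 42
M: 6·7 = 42 | 3·0+3·2+4·3+1·0+4·6 = 42
X: 6·6 = 36 | 3·5+3·2+4·2+1·7+4·0 = 36
gcd(6,3,3,4,1,4) = 1

Coefficients: [6, 3, 3, 4, 1, 4]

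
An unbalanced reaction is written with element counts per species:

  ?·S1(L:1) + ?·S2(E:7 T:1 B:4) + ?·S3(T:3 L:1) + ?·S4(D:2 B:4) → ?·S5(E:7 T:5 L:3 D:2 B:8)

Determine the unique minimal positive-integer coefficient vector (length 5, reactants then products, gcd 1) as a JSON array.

E: 5·0+3·7+4·0+3·0 = 21 | 3·7 = 21
T: 5·0+3·1+4·3+3·0 = 15 | 3·5 = 15
L: 5·1+3·0+4·1+3·0 = 9 | 3·3 = 9
D: 5·0+3·0+4·0+3·2 = 6 | 3·2 = 6
B: 5·0+3·4+4·0+3·4 = 24 | 3·8 = 24
gcd(5,3,4,3,3) = 1

Coefficients: [5, 3, 4, 3, 3]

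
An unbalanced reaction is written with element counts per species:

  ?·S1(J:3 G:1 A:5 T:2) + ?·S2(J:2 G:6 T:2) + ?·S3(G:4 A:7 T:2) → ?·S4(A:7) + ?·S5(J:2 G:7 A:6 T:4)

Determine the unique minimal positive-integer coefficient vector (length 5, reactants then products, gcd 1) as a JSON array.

J: 2·3+1·2+5·0 = 8 | 3·0+4·2 = 8
G: 2·1+1·6+5·4 = 28 | 3·0+4·7 = 28
A: 2·5+1·0+5·7 = 45 | 3·7+4·6 = 45
T: 2·2+1·2+5·2 = 16 | 3·0+4·4 = 16
gcd(2,1,5,3,4) = 1

Coefficients: [2, 1, 5, 3, 4]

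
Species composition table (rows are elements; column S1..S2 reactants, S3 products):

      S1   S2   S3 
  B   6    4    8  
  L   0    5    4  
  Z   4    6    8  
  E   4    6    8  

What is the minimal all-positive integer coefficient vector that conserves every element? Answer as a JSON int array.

Coefficients: [4, 4, 5]

B: 4·6+4·4 = 40 | 5·8 = 40
L: 4·0+4·5 = 20 | 5·4 = 20
Z: 4·4+4·6 = 40 | 5·8 = 40
E: 4·4+4·6 = 40 | 5·8 = 40
gcd(4,4,5) = 1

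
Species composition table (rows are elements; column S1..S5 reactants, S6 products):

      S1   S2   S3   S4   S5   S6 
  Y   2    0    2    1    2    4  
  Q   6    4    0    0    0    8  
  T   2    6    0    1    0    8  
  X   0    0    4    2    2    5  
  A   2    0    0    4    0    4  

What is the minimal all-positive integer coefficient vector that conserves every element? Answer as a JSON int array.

Y: 4·2+6·0+5·2+4·1+1·2 = 24 | 6·4 = 24
Q: 4·6+6·4+5·0+4·0+1·0 = 48 | 6·8 = 48
T: 4·2+6·6+5·0+4·1+1·0 = 48 | 6·8 = 48
X: 4·0+6·0+5·4+4·2+1·2 = 30 | 6·5 = 30
A: 4·2+6·0+5·0+4·4+1·0 = 24 | 6·4 = 24
gcd(4,6,5,4,1,6) = 1

Coefficients: [4, 6, 5, 4, 1, 6]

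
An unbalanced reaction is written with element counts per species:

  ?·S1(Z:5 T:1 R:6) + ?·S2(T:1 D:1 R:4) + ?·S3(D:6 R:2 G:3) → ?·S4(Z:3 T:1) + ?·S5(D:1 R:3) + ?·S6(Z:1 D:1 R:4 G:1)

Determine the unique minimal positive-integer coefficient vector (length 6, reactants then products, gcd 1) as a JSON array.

Z: 3·5+1·0+1·0 = 15 | 4·3+4·0+3·1 = 15
T: 3·1+1·1+1·0 = 4 | 4·1+4·0+3·0 = 4
D: 3·0+1·1+1·6 = 7 | 4·0+4·1+3·1 = 7
R: 3·6+1·4+1·2 = 24 | 4·0+4·3+3·4 = 24
G: 3·0+1·0+1·3 = 3 | 4·0+4·0+3·1 = 3
gcd(3,1,1,4,4,3) = 1

Coefficients: [3, 1, 1, 4, 4, 3]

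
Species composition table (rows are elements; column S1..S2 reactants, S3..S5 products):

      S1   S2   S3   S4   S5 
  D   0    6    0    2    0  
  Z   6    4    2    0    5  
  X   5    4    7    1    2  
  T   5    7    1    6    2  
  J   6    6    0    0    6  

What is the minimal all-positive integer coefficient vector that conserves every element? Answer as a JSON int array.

Coefficients: [5, 1, 2, 3, 6]

D: 5·0+1·6 = 6 | 2·0+3·2+6·0 = 6
Z: 5·6+1·4 = 34 | 2·2+3·0+6·5 = 34
X: 5·5+1·4 = 29 | 2·7+3·1+6·2 = 29
T: 5·5+1·7 = 32 | 2·1+3·6+6·2 = 32
J: 5·6+1·6 = 36 | 2·0+3·0+6·6 = 36
gcd(5,1,2,3,6) = 1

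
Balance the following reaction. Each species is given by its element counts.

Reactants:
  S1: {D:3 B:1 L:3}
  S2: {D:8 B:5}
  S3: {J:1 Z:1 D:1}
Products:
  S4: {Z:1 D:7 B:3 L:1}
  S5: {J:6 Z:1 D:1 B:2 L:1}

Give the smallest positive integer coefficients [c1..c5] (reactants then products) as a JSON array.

J: 2·0+3·0+6·1 = 6 | 5·0+1·6 = 6
Z: 2·0+3·0+6·1 = 6 | 5·1+1·1 = 6
D: 2·3+3·8+6·1 = 36 | 5·7+1·1 = 36
B: 2·1+3·5+6·0 = 17 | 5·3+1·2 = 17
L: 2·3+3·0+6·0 = 6 | 5·1+1·1 = 6
gcd(2,3,6,5,1) = 1

Coefficients: [2, 3, 6, 5, 1]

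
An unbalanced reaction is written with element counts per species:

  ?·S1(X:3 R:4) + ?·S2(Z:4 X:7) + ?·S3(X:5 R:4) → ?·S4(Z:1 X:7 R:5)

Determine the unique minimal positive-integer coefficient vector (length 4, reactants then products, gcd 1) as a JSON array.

Z: 2·0+1·4+3·0 = 4 | 4·1 = 4
X: 2·3+1·7+3·5 = 28 | 4·7 = 28
R: 2·4+1·0+3·4 = 20 | 4·5 = 20
gcd(2,1,3,4) = 1

Coefficients: [2, 1, 3, 4]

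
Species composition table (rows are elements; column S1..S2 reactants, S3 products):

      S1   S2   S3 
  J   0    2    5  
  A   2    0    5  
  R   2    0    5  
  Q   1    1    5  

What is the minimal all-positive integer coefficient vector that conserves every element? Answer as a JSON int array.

Coefficients: [5, 5, 2]

J: 5·0+5·2 = 10 | 2·5 = 10
A: 5·2+5·0 = 10 | 2·5 = 10
R: 5·2+5·0 = 10 | 2·5 = 10
Q: 5·1+5·1 = 10 | 2·5 = 10
gcd(5,5,2) = 1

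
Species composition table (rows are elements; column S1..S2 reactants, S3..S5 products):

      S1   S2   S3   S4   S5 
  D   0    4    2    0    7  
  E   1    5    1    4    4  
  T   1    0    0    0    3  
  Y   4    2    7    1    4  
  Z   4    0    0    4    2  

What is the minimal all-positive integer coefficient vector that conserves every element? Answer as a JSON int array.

Coefficients: [6, 5, 3, 5, 2]

D: 6·0+5·4 = 20 | 3·2+5·0+2·7 = 20
E: 6·1+5·5 = 31 | 3·1+5·4+2·4 = 31
T: 6·1+5·0 = 6 | 3·0+5·0+2·3 = 6
Y: 6·4+5·2 = 34 | 3·7+5·1+2·4 = 34
Z: 6·4+5·0 = 24 | 3·0+5·4+2·2 = 24
gcd(6,5,3,5,2) = 1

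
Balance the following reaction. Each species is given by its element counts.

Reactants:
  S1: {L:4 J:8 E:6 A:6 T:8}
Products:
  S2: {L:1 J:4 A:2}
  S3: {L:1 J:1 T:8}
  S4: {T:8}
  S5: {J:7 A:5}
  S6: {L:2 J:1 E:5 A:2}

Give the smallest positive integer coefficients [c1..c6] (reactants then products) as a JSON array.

Coefficients: [5, 4, 4, 1, 2, 6]

L: 5·4 = 20 | 4·1+4·1+1·0+2·0+6·2 = 20
J: 5·8 = 40 | 4·4+4·1+1·0+2·7+6·1 = 40
E: 5·6 = 30 | 4·0+4·0+1·0+2·0+6·5 = 30
A: 5·6 = 30 | 4·2+4·0+1·0+2·5+6·2 = 30
T: 5·8 = 40 | 4·0+4·8+1·8+2·0+6·0 = 40
gcd(5,4,4,1,2,6) = 1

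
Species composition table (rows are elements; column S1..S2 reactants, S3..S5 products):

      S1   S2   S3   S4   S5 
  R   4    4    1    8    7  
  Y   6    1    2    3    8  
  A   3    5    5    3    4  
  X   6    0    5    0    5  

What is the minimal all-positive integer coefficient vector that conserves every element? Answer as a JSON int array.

R: 5·4+3·4 = 32 | 3·1+1·8+3·7 = 32
Y: 5·6+3·1 = 33 | 3·2+1·3+3·8 = 33
A: 5·3+3·5 = 30 | 3·5+1·3+3·4 = 30
X: 5·6+3·0 = 30 | 3·5+1·0+3·5 = 30
gcd(5,3,3,1,3) = 1

Coefficients: [5, 3, 3, 1, 3]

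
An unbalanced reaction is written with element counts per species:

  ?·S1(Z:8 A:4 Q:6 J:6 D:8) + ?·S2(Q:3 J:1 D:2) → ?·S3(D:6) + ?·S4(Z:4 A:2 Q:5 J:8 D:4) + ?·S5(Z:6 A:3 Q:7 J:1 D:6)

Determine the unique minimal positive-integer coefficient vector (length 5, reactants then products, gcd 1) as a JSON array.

Coefficients: [5, 6, 2, 4, 4]

Z: 5·8+6·0 = 40 | 2·0+4·4+4·6 = 40
A: 5·4+6·0 = 20 | 2·0+4·2+4·3 = 20
Q: 5·6+6·3 = 48 | 2·0+4·5+4·7 = 48
J: 5·6+6·1 = 36 | 2·0+4·8+4·1 = 36
D: 5·8+6·2 = 52 | 2·6+4·4+4·6 = 52
gcd(5,6,2,4,4) = 1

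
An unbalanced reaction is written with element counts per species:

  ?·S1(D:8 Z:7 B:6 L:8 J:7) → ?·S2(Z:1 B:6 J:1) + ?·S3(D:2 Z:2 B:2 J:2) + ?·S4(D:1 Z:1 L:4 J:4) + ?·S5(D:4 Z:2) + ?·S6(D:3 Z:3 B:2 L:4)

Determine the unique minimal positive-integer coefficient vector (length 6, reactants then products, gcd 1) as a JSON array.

D: 4·8 = 32 | 2·0+3·2+5·1+3·4+3·3 = 32
Z: 4·7 = 28 | 2·1+3·2+5·1+3·2+3·3 = 28
B: 4·6 = 24 | 2·6+3·2+5·0+3·0+3·2 = 24
L: 4·8 = 32 | 2·0+3·0+5·4+3·0+3·4 = 32
J: 4·7 = 28 | 2·1+3·2+5·4+3·0+3·0 = 28
gcd(4,2,3,5,3,3) = 1

Coefficients: [4, 2, 3, 5, 3, 3]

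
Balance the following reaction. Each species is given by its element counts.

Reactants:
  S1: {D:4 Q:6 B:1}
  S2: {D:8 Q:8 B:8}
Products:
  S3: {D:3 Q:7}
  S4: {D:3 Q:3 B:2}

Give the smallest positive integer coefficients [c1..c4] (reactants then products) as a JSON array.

Coefficients: [4, 1, 2, 6]

D: 4·4+1·8 = 24 | 2·3+6·3 = 24
Q: 4·6+1·8 = 32 | 2·7+6·3 = 32
B: 4·1+1·8 = 12 | 2·0+6·2 = 12
gcd(4,1,2,6) = 1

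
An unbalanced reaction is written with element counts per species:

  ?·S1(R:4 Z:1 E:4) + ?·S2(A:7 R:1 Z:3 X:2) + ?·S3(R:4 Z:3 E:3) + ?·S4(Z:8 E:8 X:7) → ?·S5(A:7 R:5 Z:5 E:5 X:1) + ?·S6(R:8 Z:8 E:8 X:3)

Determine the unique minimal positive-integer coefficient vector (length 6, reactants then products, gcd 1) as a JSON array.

Coefficients: [2, 2, 6, 1, 2, 3]

A: 2·0+2·7+6·0+1·0 = 14 | 2·7+3·0 = 14
R: 2·4+2·1+6·4+1·0 = 34 | 2·5+3·8 = 34
Z: 2·1+2·3+6·3+1·8 = 34 | 2·5+3·8 = 34
E: 2·4+2·0+6·3+1·8 = 34 | 2·5+3·8 = 34
X: 2·0+2·2+6·0+1·7 = 11 | 2·1+3·3 = 11
gcd(2,2,6,1,2,3) = 1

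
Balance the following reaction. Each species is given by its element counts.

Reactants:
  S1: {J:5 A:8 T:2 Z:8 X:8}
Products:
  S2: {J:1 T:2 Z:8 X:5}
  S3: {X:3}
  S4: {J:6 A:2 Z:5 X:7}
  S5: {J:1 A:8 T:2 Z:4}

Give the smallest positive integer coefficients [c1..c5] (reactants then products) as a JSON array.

Coefficients: [6, 1, 5, 4, 5]

J: 6·5 = 30 | 1·1+5·0+4·6+5·1 = 30
A: 6·8 = 48 | 1·0+5·0+4·2+5·8 = 48
T: 6·2 = 12 | 1·2+5·0+4·0+5·2 = 12
Z: 6·8 = 48 | 1·8+5·0+4·5+5·4 = 48
X: 6·8 = 48 | 1·5+5·3+4·7+5·0 = 48
gcd(6,1,5,4,5) = 1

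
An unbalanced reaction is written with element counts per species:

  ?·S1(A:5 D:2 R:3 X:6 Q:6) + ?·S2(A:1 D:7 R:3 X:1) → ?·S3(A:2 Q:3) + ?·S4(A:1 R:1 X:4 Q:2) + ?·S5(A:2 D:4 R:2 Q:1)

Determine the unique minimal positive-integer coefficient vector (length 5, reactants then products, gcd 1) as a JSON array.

A: 3·5+2·1 = 17 | 1·2+5·1+5·2 = 17
D: 3·2+2·7 = 20 | 1·0+5·0+5·4 = 20
R: 3·3+2·3 = 15 | 1·0+5·1+5·2 = 15
X: 3·6+2·1 = 20 | 1·0+5·4+5·0 = 20
Q: 3·6+2·0 = 18 | 1·3+5·2+5·1 = 18
gcd(3,2,1,5,5) = 1

Coefficients: [3, 2, 1, 5, 5]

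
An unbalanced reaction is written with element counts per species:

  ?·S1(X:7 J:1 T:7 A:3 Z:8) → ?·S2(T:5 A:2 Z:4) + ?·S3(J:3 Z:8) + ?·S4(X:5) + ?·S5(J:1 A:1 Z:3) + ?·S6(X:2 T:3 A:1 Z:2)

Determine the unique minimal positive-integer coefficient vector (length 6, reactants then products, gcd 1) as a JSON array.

X: 5·7 = 35 | 4·0+1·0+5·5+2·0+5·2 = 35
J: 5·1 = 5 | 4·0+1·3+5·0+2·1+5·0 = 5
T: 5·7 = 35 | 4·5+1·0+5·0+2·0+5·3 = 35
A: 5·3 = 15 | 4·2+1·0+5·0+2·1+5·1 = 15
Z: 5·8 = 40 | 4·4+1·8+5·0+2·3+5·2 = 40
gcd(5,4,1,5,2,5) = 1

Coefficients: [5, 4, 1, 5, 2, 5]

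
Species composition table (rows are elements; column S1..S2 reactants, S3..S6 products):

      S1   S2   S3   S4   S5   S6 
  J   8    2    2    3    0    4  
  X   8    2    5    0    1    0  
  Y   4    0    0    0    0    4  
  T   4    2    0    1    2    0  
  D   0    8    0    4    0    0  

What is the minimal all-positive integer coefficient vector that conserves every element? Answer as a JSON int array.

Coefficients: [3, 1, 4, 2, 6, 3]

J: 3·8+1·2 = 26 | 4·2+2·3+6·0+3·4 = 26
X: 3·8+1·2 = 26 | 4·5+2·0+6·1+3·0 = 26
Y: 3·4+1·0 = 12 | 4·0+2·0+6·0+3·4 = 12
T: 3·4+1·2 = 14 | 4·0+2·1+6·2+3·0 = 14
D: 3·0+1·8 = 8 | 4·0+2·4+6·0+3·0 = 8
gcd(3,1,4,2,6,3) = 1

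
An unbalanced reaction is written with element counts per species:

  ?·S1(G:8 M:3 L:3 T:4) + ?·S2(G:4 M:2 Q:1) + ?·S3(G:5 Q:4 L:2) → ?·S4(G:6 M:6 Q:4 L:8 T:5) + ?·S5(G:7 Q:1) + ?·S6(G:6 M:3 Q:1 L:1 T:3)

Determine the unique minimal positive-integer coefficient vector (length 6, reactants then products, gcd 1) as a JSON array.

G: 4·8+3·4+3·5 = 59 | 2·6+5·7+2·6 = 59
M: 4·3+3·2+3·0 = 18 | 2·6+5·0+2·3 = 18
Q: 4·0+3·1+3·4 = 15 | 2·4+5·1+2·1 = 15
L: 4·3+3·0+3·2 = 18 | 2·8+5·0+2·1 = 18
T: 4·4+3·0+3·0 = 16 | 2·5+5·0+2·3 = 16
gcd(4,3,3,2,5,2) = 1

Coefficients: [4, 3, 3, 2, 5, 2]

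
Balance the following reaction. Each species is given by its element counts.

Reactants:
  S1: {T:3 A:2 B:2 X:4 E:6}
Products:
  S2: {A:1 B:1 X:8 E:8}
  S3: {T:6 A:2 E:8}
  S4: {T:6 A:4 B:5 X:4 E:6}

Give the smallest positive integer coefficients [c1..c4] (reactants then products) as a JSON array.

Coefficients: [6, 2, 1, 2]

T: 6·3 = 18 | 2·0+1·6+2·6 = 18
A: 6·2 = 12 | 2·1+1·2+2·4 = 12
B: 6·2 = 12 | 2·1+1·0+2·5 = 12
X: 6·4 = 24 | 2·8+1·0+2·4 = 24
E: 6·6 = 36 | 2·8+1·8+2·6 = 36
gcd(6,2,1,2) = 1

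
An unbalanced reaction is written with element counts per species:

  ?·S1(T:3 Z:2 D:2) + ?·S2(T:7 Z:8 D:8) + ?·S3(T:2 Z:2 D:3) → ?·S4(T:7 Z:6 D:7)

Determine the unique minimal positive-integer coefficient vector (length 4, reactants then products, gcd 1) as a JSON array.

T: 6·3+1·7+5·2 = 35 | 5·7 = 35
Z: 6·2+1·8+5·2 = 30 | 5·6 = 30
D: 6·2+1·8+5·3 = 35 | 5·7 = 35
gcd(6,1,5,5) = 1

Coefficients: [6, 1, 5, 5]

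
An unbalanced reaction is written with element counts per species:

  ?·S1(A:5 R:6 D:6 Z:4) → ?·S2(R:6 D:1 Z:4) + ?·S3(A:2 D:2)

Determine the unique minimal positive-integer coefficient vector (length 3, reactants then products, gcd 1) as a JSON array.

Coefficients: [2, 2, 5]

A: 2·5 = 10 | 2·0+5·2 = 10
R: 2·6 = 12 | 2·6+5·0 = 12
D: 2·6 = 12 | 2·1+5·2 = 12
Z: 2·4 = 8 | 2·4+5·0 = 8
gcd(2,2,5) = 1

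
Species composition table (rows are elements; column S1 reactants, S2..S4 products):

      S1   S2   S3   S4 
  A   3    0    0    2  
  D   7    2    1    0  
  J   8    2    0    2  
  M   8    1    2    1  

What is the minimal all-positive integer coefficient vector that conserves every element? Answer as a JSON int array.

A: 2·3 = 6 | 5·0+4·0+3·2 = 6
D: 2·7 = 14 | 5·2+4·1+3·0 = 14
J: 2·8 = 16 | 5·2+4·0+3·2 = 16
M: 2·8 = 16 | 5·1+4·2+3·1 = 16
gcd(2,5,4,3) = 1

Coefficients: [2, 5, 4, 3]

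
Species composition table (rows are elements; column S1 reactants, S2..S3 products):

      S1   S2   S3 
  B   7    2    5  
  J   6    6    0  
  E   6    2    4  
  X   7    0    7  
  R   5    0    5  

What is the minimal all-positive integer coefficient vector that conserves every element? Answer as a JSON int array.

B: 1·7 = 7 | 1·2+1·5 = 7
J: 1·6 = 6 | 1·6+1·0 = 6
E: 1·6 = 6 | 1·2+1·4 = 6
X: 1·7 = 7 | 1·0+1·7 = 7
R: 1·5 = 5 | 1·0+1·5 = 5
gcd(1,1,1) = 1

Coefficients: [1, 1, 1]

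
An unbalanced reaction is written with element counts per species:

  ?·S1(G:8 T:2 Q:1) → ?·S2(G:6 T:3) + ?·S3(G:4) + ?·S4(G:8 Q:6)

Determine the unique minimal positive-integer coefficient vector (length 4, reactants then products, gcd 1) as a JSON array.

G: 6·8 = 48 | 4·6+4·4+1·8 = 48
T: 6·2 = 12 | 4·3+4·0+1·0 = 12
Q: 6·1 = 6 | 4·0+4·0+1·6 = 6
gcd(6,4,4,1) = 1

Coefficients: [6, 4, 4, 1]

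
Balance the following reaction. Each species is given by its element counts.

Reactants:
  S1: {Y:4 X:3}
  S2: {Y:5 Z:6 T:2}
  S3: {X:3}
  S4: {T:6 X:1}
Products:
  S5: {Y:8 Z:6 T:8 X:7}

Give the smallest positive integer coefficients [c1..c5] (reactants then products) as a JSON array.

Coefficients: [3, 4, 5, 4, 4]

Y: 3·4+4·5+5·0+4·0 = 32 | 4·8 = 32
Z: 3·0+4·6+5·0+4·0 = 24 | 4·6 = 24
T: 3·0+4·2+5·0+4·6 = 32 | 4·8 = 32
X: 3·3+4·0+5·3+4·1 = 28 | 4·7 = 28
gcd(3,4,5,4,4) = 1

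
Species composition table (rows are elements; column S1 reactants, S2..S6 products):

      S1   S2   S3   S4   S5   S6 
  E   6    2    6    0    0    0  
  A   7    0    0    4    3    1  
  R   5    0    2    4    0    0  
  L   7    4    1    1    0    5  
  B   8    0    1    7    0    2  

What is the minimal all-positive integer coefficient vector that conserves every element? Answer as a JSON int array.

Coefficients: [6, 3, 5, 5, 6, 4]

E: 6·6 = 36 | 3·2+5·6+5·0+6·0+4·0 = 36
A: 6·7 = 42 | 3·0+5·0+5·4+6·3+4·1 = 42
R: 6·5 = 30 | 3·0+5·2+5·4+6·0+4·0 = 30
L: 6·7 = 42 | 3·4+5·1+5·1+6·0+4·5 = 42
B: 6·8 = 48 | 3·0+5·1+5·7+6·0+4·2 = 48
gcd(6,3,5,5,6,4) = 1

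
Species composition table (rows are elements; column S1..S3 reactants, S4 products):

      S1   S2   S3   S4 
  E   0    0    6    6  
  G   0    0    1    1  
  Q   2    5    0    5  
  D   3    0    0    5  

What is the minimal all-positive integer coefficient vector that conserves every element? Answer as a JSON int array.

E: 5·0+1·0+3·6 = 18 | 3·6 = 18
G: 5·0+1·0+3·1 = 3 | 3·1 = 3
Q: 5·2+1·5+3·0 = 15 | 3·5 = 15
D: 5·3+1·0+3·0 = 15 | 3·5 = 15
gcd(5,1,3,3) = 1

Coefficients: [5, 1, 3, 3]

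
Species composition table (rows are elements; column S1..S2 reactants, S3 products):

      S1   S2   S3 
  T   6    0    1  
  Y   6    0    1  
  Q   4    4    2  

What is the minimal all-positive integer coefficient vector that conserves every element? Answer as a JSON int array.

Coefficients: [1, 2, 6]

T: 1·6+2·0 = 6 | 6·1 = 6
Y: 1·6+2·0 = 6 | 6·1 = 6
Q: 1·4+2·4 = 12 | 6·2 = 12
gcd(1,2,6) = 1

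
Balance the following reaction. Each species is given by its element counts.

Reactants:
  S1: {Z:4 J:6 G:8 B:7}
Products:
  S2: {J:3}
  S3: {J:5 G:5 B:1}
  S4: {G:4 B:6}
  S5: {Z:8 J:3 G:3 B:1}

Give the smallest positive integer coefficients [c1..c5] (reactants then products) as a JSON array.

Z: 6·4 = 24 | 4·0+3·0+6·0+3·8 = 24
J: 6·6 = 36 | 4·3+3·5+6·0+3·3 = 36
G: 6·8 = 48 | 4·0+3·5+6·4+3·3 = 48
B: 6·7 = 42 | 4·0+3·1+6·6+3·1 = 42
gcd(6,4,3,6,3) = 1

Coefficients: [6, 4, 3, 6, 3]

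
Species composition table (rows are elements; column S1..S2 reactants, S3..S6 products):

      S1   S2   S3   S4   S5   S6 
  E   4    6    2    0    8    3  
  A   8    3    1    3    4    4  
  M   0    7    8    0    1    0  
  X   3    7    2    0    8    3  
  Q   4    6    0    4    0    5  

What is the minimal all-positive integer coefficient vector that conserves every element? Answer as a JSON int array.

Coefficients: [5, 5, 4, 5, 3, 6]

E: 5·4+5·6 = 50 | 4·2+5·0+3·8+6·3 = 50
A: 5·8+5·3 = 55 | 4·1+5·3+3·4+6·4 = 55
M: 5·0+5·7 = 35 | 4·8+5·0+3·1+6·0 = 35
X: 5·3+5·7 = 50 | 4·2+5·0+3·8+6·3 = 50
Q: 5·4+5·6 = 50 | 4·0+5·4+3·0+6·5 = 50
gcd(5,5,4,5,3,6) = 1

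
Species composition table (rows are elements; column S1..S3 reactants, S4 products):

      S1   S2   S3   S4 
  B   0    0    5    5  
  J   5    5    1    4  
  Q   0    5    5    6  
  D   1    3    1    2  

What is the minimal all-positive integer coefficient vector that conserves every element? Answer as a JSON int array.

B: 2·0+1·0+5·5 = 25 | 5·5 = 25
J: 2·5+1·5+5·1 = 20 | 5·4 = 20
Q: 2·0+1·5+5·5 = 30 | 5·6 = 30
D: 2·1+1·3+5·1 = 10 | 5·2 = 10
gcd(2,1,5,5) = 1

Coefficients: [2, 1, 5, 5]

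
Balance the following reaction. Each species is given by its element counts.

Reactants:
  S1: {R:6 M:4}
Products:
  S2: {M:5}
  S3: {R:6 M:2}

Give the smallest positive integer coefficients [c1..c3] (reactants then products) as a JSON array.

R: 5·6 = 30 | 2·0+5·6 = 30
M: 5·4 = 20 | 2·5+5·2 = 20
gcd(5,2,5) = 1

Coefficients: [5, 2, 5]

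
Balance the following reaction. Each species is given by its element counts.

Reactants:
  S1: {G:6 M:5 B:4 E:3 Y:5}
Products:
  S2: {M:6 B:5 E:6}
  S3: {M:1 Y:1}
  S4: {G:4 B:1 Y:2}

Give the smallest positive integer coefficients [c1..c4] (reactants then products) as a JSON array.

G: 2·6 = 12 | 1·0+4·0+3·4 = 12
M: 2·5 = 10 | 1·6+4·1+3·0 = 10
B: 2·4 = 8 | 1·5+4·0+3·1 = 8
E: 2·3 = 6 | 1·6+4·0+3·0 = 6
Y: 2·5 = 10 | 1·0+4·1+3·2 = 10
gcd(2,1,4,3) = 1

Coefficients: [2, 1, 4, 3]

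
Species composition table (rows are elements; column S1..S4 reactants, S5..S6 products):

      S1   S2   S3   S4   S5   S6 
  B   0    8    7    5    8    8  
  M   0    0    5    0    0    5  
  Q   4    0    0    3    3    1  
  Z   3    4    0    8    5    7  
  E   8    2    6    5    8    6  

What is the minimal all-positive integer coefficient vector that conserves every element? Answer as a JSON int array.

B: 2·0+3·8+2·7+2·5 = 48 | 4·8+2·8 = 48
M: 2·0+3·0+2·5+2·0 = 10 | 4·0+2·5 = 10
Q: 2·4+3·0+2·0+2·3 = 14 | 4·3+2·1 = 14
Z: 2·3+3·4+2·0+2·8 = 34 | 4·5+2·7 = 34
E: 2·8+3·2+2·6+2·5 = 44 | 4·8+2·6 = 44
gcd(2,3,2,2,4,2) = 1

Coefficients: [2, 3, 2, 2, 4, 2]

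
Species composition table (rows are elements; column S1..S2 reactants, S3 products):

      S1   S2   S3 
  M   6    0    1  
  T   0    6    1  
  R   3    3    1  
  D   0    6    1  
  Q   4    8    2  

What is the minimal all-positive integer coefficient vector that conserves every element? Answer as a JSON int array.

M: 1·6+1·0 = 6 | 6·1 = 6
T: 1·0+1·6 = 6 | 6·1 = 6
R: 1·3+1·3 = 6 | 6·1 = 6
D: 1·0+1·6 = 6 | 6·1 = 6
Q: 1·4+1·8 = 12 | 6·2 = 12
gcd(1,1,6) = 1

Coefficients: [1, 1, 6]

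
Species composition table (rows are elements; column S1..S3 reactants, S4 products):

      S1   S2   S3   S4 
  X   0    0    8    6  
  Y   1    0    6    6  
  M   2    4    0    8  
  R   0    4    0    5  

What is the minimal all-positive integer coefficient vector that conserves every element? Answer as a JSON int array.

Coefficients: [6, 5, 3, 4]

X: 6·0+5·0+3·8 = 24 | 4·6 = 24
Y: 6·1+5·0+3·6 = 24 | 4·6 = 24
M: 6·2+5·4+3·0 = 32 | 4·8 = 32
R: 6·0+5·4+3·0 = 20 | 4·5 = 20
gcd(6,5,3,4) = 1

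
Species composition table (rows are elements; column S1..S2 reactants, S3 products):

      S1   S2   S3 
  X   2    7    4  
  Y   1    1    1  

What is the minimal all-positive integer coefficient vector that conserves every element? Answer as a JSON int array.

X: 3·2+2·7 = 20 | 5·4 = 20
Y: 3·1+2·1 = 5 | 5·1 = 5
gcd(3,2,5) = 1

Coefficients: [3, 2, 5]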